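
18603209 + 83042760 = 101645969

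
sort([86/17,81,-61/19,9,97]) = [-61/19,86/17,9,81,97]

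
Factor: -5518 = -1 * 2^1 * 31^1 * 89^1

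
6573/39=2191/13 ≈ 168.54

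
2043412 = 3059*668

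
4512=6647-2135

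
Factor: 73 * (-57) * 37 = -1 * 3^1 * 19^1 * 37^1 * 73^1 = -153957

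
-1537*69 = -106053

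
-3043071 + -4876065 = -7919136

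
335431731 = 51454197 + 283977534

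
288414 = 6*48069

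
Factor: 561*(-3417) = -1*3^2*11^1*17^2*67^1 = -1916937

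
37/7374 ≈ 0.00502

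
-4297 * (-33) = 141801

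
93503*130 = 12155390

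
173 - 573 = -400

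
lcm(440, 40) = 440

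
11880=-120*(-99)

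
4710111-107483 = 4602628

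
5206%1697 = 115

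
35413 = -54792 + 90205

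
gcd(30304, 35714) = 2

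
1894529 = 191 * 9919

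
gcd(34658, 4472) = 1118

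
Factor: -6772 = -1*2^2*1693^1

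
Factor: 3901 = 47^1*83^1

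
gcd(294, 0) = 294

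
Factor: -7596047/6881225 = -1*5^(-2)*13^(-1)*31^(-1)*683^(-1)*7596047^1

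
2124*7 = 14868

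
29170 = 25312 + 3858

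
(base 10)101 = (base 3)10202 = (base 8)145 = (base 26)3n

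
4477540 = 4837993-360453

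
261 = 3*87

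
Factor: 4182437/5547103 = 7^1*89^(-1)*131^1*4561^1*62327^(-1)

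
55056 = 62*888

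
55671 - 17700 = 37971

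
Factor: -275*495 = -1*3^2*5^3*11^2 = -136125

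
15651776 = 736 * 21266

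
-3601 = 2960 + -6561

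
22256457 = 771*28867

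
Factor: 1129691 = 23^1*49117^1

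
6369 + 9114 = 15483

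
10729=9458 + 1271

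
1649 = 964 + 685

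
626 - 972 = -346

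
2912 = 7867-4955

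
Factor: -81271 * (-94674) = 2^1 * 3^1 * 31^1 * 67^1 * 509^1 * 1213^1 = 7694250654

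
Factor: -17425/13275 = -1*3^ (-2)*17^1*41^1*59^ (-1) = -697/531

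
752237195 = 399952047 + 352285148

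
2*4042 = 8084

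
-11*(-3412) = 37532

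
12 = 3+9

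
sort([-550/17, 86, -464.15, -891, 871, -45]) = [-891, -464.15, -45, -550/17, 86, 871]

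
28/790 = 14/395≈0.0354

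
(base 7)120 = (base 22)2j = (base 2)111111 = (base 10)63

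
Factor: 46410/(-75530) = -1 * 3^1 * 17^1 * 83^(-1) = -51/83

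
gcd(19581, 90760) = 1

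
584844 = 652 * 897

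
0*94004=0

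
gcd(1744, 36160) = 16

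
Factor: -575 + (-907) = -1*2^1*3^1*13^1*19^1 = -1482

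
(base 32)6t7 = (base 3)100201012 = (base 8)15647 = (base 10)7079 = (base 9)10635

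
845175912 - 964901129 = -119725217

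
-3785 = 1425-5210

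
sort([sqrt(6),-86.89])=[-86.89,sqrt(6)]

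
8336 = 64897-56561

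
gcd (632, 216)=8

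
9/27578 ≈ 0.000326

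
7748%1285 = 38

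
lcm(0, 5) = 0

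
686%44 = 26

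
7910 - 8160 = -250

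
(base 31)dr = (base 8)656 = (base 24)hm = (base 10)430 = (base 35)ca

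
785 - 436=349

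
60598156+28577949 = 89176105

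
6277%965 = 487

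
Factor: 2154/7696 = 2^ (-3)*3^1*13^ (-1)*37^ (-1)*359^1 = 1077/3848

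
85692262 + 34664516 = 120356778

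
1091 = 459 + 632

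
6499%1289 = 54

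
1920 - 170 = 1750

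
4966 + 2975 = 7941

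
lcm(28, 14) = 28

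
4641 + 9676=14317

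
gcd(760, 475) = 95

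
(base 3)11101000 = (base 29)3mp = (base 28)41m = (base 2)110001110010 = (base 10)3186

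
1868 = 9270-7402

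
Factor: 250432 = 2^6 * 7^1 * 13^1 * 43^1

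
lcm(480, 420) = 3360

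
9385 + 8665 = 18050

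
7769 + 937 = 8706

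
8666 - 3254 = 5412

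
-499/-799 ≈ 0.625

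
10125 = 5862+4263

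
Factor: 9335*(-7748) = -1*2^2*5^1*13^1*149^1*1867^1 = -72327580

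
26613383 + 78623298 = 105236681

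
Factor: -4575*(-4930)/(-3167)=-1*2^1*3^1*5^3*17^1*29^1*61^1*3167^(-1)=-22554750/3167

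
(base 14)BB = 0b10100101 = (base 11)140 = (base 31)5A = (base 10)165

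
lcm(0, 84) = 0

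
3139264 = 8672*362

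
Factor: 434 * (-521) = -1 * 2^1 * 7^1 * 31^1 * 521^1 = -226114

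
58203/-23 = -2530 - 13/23 ≈ -2530.57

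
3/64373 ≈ 0.0000466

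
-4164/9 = -462 - 2/3≈-462.67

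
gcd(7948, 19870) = 3974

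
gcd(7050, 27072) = 282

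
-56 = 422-478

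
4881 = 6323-1442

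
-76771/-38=2020 + 11/38≈2020.29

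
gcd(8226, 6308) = 2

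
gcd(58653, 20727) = 441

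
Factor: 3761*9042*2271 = 2^1*3^2*11^1*137^1*757^1*3761^1 = 77229810702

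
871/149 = 5 + 126/149 ≈ 5.85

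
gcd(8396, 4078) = 2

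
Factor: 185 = 5^1*37^1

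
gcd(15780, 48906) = 6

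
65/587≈0.111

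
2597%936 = 725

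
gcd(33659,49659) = 1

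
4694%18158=4694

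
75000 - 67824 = 7176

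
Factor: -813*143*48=-1*2^4*3^2*11^1*13^1*271^1=-5580432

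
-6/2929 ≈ -0.00205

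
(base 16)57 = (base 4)1113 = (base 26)39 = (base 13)69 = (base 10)87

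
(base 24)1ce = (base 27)15e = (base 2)1101101110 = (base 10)878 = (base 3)1012112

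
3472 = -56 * (-62)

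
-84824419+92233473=7409054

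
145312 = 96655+48657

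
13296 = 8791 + 4505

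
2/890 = 1/445 ≈ 0.00225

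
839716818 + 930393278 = 1770110096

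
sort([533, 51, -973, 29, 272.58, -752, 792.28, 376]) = [-973, -752, 29, 51, 272.58, 376, 533, 792.28]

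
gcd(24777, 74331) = 24777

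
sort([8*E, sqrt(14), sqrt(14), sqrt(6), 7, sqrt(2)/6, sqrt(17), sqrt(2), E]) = [sqrt(2)/6, sqrt(2), sqrt(6), E, sqrt(14), sqrt(14), sqrt(17), 7, 8*E]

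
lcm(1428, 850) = 35700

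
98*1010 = 98980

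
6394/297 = 21 + 157/297 ≈ 21.53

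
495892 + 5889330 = 6385222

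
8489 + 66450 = 74939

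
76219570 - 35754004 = 40465566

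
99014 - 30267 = 68747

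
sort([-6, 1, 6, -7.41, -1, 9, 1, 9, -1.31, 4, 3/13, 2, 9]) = [-7.41, -6, -1.31, -1, 3/13, 1, 1, 2, 4, 6, 9, 9, 9]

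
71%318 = 71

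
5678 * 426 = 2418828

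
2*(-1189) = -2378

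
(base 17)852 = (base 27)37n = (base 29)2ol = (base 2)100101011111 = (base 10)2399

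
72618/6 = 12103 = 12103.00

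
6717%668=37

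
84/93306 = 14/15551 ≈ 0.000900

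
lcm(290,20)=580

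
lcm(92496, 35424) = 1664928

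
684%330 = 24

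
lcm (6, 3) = 6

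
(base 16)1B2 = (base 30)EE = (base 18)162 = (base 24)I2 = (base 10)434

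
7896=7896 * 1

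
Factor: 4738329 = 3^2 * 41^1 * 12841^1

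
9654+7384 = 17038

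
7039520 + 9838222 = 16877742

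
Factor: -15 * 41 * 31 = -1 * 3^1 * 5^1 * 31^1 * 41^1 = -19065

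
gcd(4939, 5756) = 1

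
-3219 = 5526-8745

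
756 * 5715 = 4320540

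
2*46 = 92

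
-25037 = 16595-41632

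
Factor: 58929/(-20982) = -1*2^(-1)*269^(-1)*1511^1 = -1511/538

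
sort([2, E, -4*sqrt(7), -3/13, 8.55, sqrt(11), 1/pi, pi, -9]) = [-4*sqrt(7), -9, -3/13, 1/pi, 2, E, pi, sqrt(11), 8.55]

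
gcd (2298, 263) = 1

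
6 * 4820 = 28920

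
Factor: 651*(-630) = -1*2^1*3^3*5^1*7^2*31^1 = -410130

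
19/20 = 0.95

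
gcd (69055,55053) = 1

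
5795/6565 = 1159/1313 ≈ 0.883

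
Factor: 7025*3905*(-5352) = -1*2^3*3^1*5^3*11^1*71^1*223^1*281^1 = -146819409000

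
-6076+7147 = 1071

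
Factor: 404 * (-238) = -1 * 2^3 * 7^1 * 17^1 * 101^1 = -96152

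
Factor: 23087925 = 3^2*5^2*7^1*107^1*137^1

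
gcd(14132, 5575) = 1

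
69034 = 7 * 9862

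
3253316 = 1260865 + 1992451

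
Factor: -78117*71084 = -1*2^2*3^1*13^2*1367^1*2003^1 = -5552868828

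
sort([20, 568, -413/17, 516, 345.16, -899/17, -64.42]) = [-64.42, -899/17, -413/17, 20, 345.16, 516, 568]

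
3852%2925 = 927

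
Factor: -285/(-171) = 3^(-1)*5^1 = 5/3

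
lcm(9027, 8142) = 415242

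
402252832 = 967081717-564828885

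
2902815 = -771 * (-3765)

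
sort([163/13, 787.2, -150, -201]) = [-201, -150, 163/13, 787.2]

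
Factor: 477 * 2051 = 3^2 * 7^1 * 53^1 * 293^1 = 978327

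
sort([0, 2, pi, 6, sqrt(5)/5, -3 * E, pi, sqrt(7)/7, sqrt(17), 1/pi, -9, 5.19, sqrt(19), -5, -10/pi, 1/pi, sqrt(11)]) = [-9, -3 * E, -5, -10/pi, 0, 1/pi, 1/pi, sqrt(7)/7, sqrt(5)/5, 2, pi, pi, sqrt(11), sqrt(17), sqrt(19), 5.19, 6]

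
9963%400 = 363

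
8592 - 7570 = 1022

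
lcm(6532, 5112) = 117576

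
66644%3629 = 1322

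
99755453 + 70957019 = 170712472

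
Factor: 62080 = 2^7*5^1*97^1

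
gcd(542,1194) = 2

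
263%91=81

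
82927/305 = 271 + 272/305≈271.89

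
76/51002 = 38/25501 ≈ 0.00149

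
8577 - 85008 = -76431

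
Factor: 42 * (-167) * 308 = -1 * 2^3 * 3^1 * 7^2 * 11^1 * 167^1 = -2160312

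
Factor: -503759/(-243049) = 17^(-2)*599^1 = 599/289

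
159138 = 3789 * 42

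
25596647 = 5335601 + 20261046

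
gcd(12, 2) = 2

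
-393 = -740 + 347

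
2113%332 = 121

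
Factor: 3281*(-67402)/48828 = -1*2^(-1)*3^(-1)*13^(-1)*17^1*67^1*193^1*313^(-1)*503^1 = -110572981/24414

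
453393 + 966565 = 1419958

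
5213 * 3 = 15639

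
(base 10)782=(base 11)651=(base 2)1100001110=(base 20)1j2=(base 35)mc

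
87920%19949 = 8124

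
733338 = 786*933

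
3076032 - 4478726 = -1402694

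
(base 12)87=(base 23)4b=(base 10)103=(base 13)7c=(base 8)147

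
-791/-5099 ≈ 0.155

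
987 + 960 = 1947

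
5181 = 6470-1289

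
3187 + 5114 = 8301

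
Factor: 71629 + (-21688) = 3^2*31^1*179^1 = 49941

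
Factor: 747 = 3^2 * 83^1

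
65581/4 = 16395 + 1/4 = 16395.25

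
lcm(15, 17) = 255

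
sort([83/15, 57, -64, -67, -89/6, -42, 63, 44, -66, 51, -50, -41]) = [-67, -66, -64, -50, -42, -41, -89/6, 83/15, 44, 51, 57, 63]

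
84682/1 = 84682 = 84682.00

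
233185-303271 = -70086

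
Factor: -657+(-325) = -1*2^1*491^1 = -982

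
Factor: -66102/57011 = -1 * 2^1 * 3^1 * 23^1 * 47^ (-1) * 479^1 * 1213^ (-1)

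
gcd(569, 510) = 1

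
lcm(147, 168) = 1176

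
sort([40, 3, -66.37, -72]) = [-72, -66.37, 3, 40]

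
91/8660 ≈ 0.0105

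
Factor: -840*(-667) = 2^3*3^1*5^1*7^1*23^1*29^1 = 560280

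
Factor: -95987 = -1 * 95987^1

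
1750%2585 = 1750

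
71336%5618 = 3920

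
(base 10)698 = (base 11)585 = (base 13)419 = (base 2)1010111010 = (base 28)oq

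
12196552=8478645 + 3717907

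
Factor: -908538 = -1*2^1*3^1*151423^1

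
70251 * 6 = 421506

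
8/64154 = 4/32077 ≈ 0.000125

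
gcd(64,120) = 8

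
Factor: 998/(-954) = -1*3^(-2)*53^(-1)*499^1 = -499/477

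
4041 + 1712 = 5753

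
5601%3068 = 2533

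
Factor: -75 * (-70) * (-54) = -1 * 2^2 * 3^4 * 5^3 * 7^1 = -283500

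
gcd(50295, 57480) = 7185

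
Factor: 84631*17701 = 31^1*571^1*84631^1 = 1498053331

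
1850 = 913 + 937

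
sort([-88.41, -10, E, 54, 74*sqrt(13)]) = [-88.41, -10, E, 54, 74*sqrt(13)]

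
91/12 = 7 + 7/12 ≈ 7.58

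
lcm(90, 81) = 810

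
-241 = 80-321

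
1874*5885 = 11028490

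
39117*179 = 7001943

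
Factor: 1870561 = 7^1*11^1*17^1*1429^1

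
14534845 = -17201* (-845)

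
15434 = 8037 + 7397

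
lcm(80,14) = 560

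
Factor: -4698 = -1*2^1*3^4*29^1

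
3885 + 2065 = 5950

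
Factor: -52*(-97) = 2^2*13^1*97^1 = 5044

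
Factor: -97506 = -1*2^1*3^2*5417^1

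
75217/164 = 458 + 105/164 ≈ 458.64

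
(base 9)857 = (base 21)1c7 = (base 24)154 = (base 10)700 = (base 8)1274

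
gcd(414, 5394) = 6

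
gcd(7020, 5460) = 780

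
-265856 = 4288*(-62)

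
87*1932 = 168084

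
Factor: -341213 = -1*83^1*4111^1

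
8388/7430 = 4194/3715 ≈ 1.13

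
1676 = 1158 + 518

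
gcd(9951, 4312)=1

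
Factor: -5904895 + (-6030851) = -1 * 2^1 * 3^2 * 663097^1 = -11935746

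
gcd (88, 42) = 2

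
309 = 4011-3702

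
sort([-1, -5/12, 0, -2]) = [-2, -1, -5/12, 0]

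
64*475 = 30400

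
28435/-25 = -1137 - 2/5 = -1137.40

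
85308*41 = 3497628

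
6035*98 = 591430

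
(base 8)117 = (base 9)87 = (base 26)31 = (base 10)79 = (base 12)67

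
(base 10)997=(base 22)217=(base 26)1c9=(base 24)1hd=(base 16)3e5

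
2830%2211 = 619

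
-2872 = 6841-9713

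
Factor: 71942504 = 2^3*17^2*29^2*37^1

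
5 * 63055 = 315275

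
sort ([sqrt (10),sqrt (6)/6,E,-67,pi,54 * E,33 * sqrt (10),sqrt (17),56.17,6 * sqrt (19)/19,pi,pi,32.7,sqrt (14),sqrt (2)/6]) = [-67,sqrt (2)/6,sqrt (6)/6,6 * sqrt (19)/19,E,pi,pi,pi,sqrt (10),sqrt (14),sqrt (17),32.7,56.17,33 * sqrt (10),54 * E]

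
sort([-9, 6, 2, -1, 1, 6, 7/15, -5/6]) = [-9, -1, -5/6, 7/15, 1, 2, 6, 6]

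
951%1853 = 951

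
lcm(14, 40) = 280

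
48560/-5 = -9712 = -9712.00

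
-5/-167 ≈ 0.0299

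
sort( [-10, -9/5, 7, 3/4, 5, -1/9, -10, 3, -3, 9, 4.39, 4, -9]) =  [-10, -10, -9, -3, -9/5, -1/9, 3/4, 3, 4, 4.39, 5, 7, 9]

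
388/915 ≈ 0.424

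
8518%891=499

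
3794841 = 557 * 6813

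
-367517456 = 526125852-893643308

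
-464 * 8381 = -3888784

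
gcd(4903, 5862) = 1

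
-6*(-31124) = 186744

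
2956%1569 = 1387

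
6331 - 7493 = -1162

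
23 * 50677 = 1165571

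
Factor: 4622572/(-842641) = -1 * 2^2 * 17^1 * 113^(-1) * 7457^(-1) * 67979^1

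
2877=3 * 959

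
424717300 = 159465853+265251447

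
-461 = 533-994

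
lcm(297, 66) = 594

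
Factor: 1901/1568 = 2^ (-5)*7^ (-2)*1901^1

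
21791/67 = 325 + 16/67 ≈ 325.24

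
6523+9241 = 15764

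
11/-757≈-0.0145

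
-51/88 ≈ -0.580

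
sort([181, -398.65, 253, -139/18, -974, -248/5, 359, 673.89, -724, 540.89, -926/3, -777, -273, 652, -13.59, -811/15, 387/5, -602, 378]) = [-974, -777, -724, -602, -398.65, -926/3, -273, -811/15, -248/5, -13.59, -139/18, 387/5, 181, 253, 359, 378, 540.89, 652, 673.89]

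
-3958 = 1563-5521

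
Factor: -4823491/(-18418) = 2^(-1) * 23^1 * 9209^(-1) * 209717^1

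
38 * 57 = 2166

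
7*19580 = 137060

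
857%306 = 245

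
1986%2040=1986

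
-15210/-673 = 22 + 404/673 ≈ 22.60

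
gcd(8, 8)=8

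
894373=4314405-3420032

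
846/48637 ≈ 0.0174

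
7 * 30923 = 216461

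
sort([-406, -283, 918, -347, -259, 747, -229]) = [-406, -347, -283, -259, -229, 747, 918]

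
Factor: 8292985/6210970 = 2^(-1)*29^1*57193^1*621097^(-1) = 1658597/1242194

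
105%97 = 8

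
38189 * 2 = 76378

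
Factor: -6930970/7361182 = -1 * 5^1 * 409^(-1) * 8999^(-1) * 693097^1 = -3465485/3680591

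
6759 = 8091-1332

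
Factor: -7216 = -1*2^4*11^1*41^1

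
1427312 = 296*4822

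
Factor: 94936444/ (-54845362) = -1*2^1*11^ (-1)*13^ (-1)*19^ (-1)*139^1*10093^ (-1)*170749^1 = -47468222/27422681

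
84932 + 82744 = 167676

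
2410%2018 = 392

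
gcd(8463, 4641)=273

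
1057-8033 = -6976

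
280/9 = 31 + 1/9 ≈ 31.11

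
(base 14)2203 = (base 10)5883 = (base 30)6g3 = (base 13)28a7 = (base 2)1011011111011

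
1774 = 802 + 972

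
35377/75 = 471 + 52/75 ≈ 471.69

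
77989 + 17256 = 95245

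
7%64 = 7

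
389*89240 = 34714360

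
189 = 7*27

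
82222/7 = 11746 = 11746.00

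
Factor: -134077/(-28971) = 3^(-3)*29^(-1)*37^(-1)*134077^1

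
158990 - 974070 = -815080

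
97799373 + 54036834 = 151836207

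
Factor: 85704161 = 85704161^1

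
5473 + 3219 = 8692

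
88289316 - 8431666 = 79857650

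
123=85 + 38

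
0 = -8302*0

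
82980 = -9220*(-9)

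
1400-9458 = -8058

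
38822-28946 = 9876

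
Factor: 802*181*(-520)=-1*2^4*5^1*13^1*181^1*401^1=-75484240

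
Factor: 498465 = 3^2 * 5^1 * 11^1 * 19^1 * 53^1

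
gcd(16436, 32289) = 1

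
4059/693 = 41/7 ≈ 5.86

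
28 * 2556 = 71568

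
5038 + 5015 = 10053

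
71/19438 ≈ 0.00365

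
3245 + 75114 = 78359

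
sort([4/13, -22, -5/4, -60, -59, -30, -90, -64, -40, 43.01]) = [-90, -64, -60, -59, -40, -30, -22, -5/4, 4/13, 43.01]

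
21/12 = 1 + 3/4 = 1.75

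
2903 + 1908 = 4811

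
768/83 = 9 + 21/83 ≈ 9.25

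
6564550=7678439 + -1113889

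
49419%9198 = 3429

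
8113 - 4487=3626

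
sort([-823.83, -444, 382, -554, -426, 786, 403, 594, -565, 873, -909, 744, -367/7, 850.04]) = [-909, -823.83, -565, -554, -444, -426, -367/7, 382, 403, 594, 744, 786, 850.04, 873]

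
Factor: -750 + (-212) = -1*2^1*13^1*37^1 = -962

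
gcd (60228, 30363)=3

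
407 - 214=193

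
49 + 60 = 109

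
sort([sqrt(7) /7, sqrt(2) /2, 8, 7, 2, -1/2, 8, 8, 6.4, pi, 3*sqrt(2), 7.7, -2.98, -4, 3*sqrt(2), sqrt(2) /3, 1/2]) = [-4, -2.98, -1/2, sqrt(7) /7, sqrt(2) /3, 1/2, sqrt(2) /2, 2, pi, 3*sqrt(2), 3*sqrt(2), 6.4, 7, 7.7, 8, 8, 8]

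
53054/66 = 26527/33 ≈ 803.85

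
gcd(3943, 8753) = 1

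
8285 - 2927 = 5358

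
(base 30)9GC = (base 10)8592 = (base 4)2012100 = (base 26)CIC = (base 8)20620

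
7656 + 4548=12204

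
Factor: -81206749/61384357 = -1 * 13^1 * 37^1 * 137^(-1) * 167^(-1) * 197^1 * 857^1 * 2683^(-1)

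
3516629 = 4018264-501635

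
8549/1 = 8549 = 8549.00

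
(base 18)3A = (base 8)100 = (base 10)64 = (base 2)1000000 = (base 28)28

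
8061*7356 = 59296716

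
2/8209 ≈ 0.000244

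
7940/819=9 + 569/819 ≈ 9.69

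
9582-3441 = 6141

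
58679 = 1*58679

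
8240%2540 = 620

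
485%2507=485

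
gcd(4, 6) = 2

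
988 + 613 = 1601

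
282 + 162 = 444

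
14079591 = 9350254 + 4729337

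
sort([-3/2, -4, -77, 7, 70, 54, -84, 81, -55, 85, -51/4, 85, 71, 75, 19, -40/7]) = [-84, -77, -55, -51/4, -40/7, -4, -3/2, 7, 19, 54, 70, 71, 75, 81, 85, 85]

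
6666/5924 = 3333/2962 ≈ 1.13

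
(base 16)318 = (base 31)ph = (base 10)792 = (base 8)1430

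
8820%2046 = 636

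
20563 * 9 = 185067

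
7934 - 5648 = 2286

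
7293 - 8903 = -1610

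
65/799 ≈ 0.0814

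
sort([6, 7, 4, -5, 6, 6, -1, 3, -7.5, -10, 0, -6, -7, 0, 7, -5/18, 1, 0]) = [-10, -7.5, -7, -6, -5, -1, -5/18, 0, 0, 0, 1, 3, 4, 6, 6, 6, 7, 7]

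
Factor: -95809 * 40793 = -1 * 7^1 * 19^2 * 113^1 * 13687^1 = -3908336537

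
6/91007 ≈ 0.0000659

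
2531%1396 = 1135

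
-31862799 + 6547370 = -25315429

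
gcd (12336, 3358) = 2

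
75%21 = 12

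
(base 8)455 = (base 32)9d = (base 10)301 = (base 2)100101101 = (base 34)8t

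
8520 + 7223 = 15743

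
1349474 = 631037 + 718437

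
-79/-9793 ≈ 0.00807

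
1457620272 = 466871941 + 990748331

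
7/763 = 1/109 ≈ 0.00917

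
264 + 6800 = 7064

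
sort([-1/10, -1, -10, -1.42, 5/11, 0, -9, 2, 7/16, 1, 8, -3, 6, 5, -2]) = [-10, -9, -3, -2, -1.42, -1, -1/10, 0, 7/16, 5/11, 1, 2, 5, 6, 8]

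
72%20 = 12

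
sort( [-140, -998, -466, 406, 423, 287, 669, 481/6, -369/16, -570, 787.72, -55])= [-998, -570, -466, -140, -55, -369/16, 481/6, 287, 406, 423, 669, 787.72]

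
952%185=27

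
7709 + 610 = 8319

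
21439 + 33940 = 55379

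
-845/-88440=169/17688 ≈ 0.00955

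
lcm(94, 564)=564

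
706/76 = 353/38≈9.29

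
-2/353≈-0.00567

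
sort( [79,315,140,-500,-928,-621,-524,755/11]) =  [-928,-621,-524,-500,755/11,79,140,315]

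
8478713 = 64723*131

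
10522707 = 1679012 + 8843695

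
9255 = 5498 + 3757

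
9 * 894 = 8046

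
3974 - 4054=-80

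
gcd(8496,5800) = 8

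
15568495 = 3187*4885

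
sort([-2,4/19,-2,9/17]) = [-2,-2,4/19,9/17]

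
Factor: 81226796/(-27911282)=-1*2^1*7^(-2)*23^(-1)*61^(-1)*167^1*599^1=-200066/68747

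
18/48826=9/24413 ≈ 0.000369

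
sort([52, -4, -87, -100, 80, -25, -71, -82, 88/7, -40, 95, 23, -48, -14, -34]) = [-100, -87, -82, -71, -48, -40, -34, -25, -14, -4, 88/7, 23, 52, 80, 95]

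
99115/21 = 4719 + 16/21 ≈ 4719.76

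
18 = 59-41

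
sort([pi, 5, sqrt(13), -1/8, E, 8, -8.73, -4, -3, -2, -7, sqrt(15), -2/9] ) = [-8.73, -7, -4, -3, -2, -2/9, -1/8, E, pi, sqrt(13), sqrt(15), 5, 8] 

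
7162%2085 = 907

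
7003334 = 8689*806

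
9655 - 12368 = -2713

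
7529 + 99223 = 106752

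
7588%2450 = 238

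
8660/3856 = 2165/964≈2.25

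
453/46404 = 151/15468 ≈ 0.00976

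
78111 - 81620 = -3509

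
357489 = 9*39721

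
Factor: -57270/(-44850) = 5^(-1) * 13^(-1) * 83^1 = 83/65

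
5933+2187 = 8120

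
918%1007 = 918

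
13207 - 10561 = 2646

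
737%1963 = 737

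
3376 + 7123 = 10499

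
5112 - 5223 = -111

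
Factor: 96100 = 2^2*5^2*31^2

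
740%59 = 32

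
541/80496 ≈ 0.00672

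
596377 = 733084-136707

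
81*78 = 6318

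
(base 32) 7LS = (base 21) HHE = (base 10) 7868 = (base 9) 11712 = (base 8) 17274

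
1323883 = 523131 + 800752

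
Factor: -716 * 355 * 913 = -1 * 2^2 * 5^1 * 11^1 * 71^1 * 83^1 * 179^1 = -232066340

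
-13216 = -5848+-7368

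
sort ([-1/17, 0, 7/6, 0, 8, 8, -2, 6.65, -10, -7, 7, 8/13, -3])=[-10, -7, -3, -2, -1/17, 0, 0, 8/13, 7/6, 6.65, 7, 8, 8]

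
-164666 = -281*586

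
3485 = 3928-443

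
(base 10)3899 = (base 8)7473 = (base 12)230b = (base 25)65o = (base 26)5jp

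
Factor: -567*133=-1*3^4*7^2*19^1=-75411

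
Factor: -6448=-1 * 2^4 * 13^1 * 31^1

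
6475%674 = 409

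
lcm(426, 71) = 426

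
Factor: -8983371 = -1*3^1*19^1*173^1*911^1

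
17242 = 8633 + 8609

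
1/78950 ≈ 0.0000127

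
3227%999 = 230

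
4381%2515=1866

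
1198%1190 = 8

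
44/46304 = 11/11576 ≈ 0.000950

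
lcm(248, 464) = 14384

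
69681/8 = 8710 + 1/8 ≈ 8710.13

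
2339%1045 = 249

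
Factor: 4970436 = 2^2*3^1*414203^1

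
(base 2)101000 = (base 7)55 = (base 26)1e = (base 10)40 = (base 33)17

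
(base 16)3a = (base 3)2011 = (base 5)213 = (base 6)134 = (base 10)58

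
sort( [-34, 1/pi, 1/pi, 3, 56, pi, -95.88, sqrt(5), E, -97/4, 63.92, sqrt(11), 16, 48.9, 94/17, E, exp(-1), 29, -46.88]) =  [-95.88, -46.88, -34, -97/4, 1/pi, 1/pi, exp(-1), sqrt(5), E, E, 3, pi, sqrt(11), 94/17, 16, 29, 48.9, 56, 63.92]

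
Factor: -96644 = -1 * 2^2 * 37^1 * 653^1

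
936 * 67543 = 63220248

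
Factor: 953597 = 607^1*1571^1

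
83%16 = 3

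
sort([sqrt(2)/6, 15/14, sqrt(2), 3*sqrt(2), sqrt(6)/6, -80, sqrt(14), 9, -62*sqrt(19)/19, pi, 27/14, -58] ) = [-80, -58, -62*sqrt(19)/19, sqrt(2)/6, sqrt(6)/6, 15/14, sqrt(2), 27/14, pi, sqrt(14), 3*sqrt(2), 9] 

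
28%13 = 2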